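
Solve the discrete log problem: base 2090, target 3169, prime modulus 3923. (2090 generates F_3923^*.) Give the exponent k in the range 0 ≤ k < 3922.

3199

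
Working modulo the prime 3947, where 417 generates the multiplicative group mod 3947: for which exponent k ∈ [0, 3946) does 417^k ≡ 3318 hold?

Baby-step giant-step with m = ceil(sqrt(3946)) = 63.
Baby table (417^j mod 3947 for j=0..62):
  0:1  1:417  2:221  3:1376  4:1477  5:177  6:2763  7:3594
  8:2785  9:927  10:3700  11:3570  12:671  13:3517  14:2252  15:3645
  16:370  17:357  18:2830  19:3904  20:1804  21:2338  22:37  23:3588
  24:283  25:3548  26:3338  27:2602  28:3556  29:2727  30:423  31:2723
  32:2702  33:1839  34:1145  35:3825  36:437  37:667  38:1849  39:1368
  40:2088  41:2356  42:3596  43:3619  44:1369  45:2505  46:2577  47:1025
  48:1149  49:1546  50:1321  51:2224  52:3810  53:2076  54:1299  55:944
  56:2895  57:3380  58:381  59:997  60:1314  61:3252  62:2263
Giant step factor: 417^(-63) ≡ 3585 (mod 3947).
Scan 3318·3585^i mod 3947 for i = 0, 1, …:
  i=0: 3318   i=1: 2719   i=2: 2472   i=3: 1105
  i=4: 2584   i=5: 31   i=6: 619   i=7: 901
  i=8: 1439   i=9: 86     …   i=20: 1544
  i=21: 1546
Match at i=21, j=49: k = 21·63 + 49 = 1372.

1372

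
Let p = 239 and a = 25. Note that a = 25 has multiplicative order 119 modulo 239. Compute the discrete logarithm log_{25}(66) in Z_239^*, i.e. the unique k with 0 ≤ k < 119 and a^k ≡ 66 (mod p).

104

Baby-step giant-step with m = ceil(sqrt(119)) = 11.
Baby table (25^j mod 239 for j=0..10):
  0:1  1:25  2:147  3:90  4:99  5:85  6:213  7:67
  8:2  9:50  10:55
Giant step factor: 25^(-11) ≡ 81 (mod 239).
Scan 66·81^i mod 239 for i = 0, 1, …:
  i=0: 66   i=1: 88   i=2: 197   i=3: 183
  i=4: 5   i=5: 166   i=6: 62   i=7: 3
  i=8: 4   i=9: 85
Match at i=9, j=5: k = 9·11 + 5 = 104.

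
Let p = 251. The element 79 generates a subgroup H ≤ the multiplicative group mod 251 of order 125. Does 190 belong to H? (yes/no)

190 ∈ ⟨79⟩ iff 190^125 ≡ 1 (mod 251), since |⟨79⟩| = 125.
190^125 mod 251 = 1.
Since 1 = 1, 190 lies in the subgroup.

yes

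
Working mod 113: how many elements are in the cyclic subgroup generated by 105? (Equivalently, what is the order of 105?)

28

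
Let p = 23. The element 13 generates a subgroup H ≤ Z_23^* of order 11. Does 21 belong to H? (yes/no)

⟨13⟩ has order 11; its elements mod 23 are {1, 2, 3, 4, 6, 8, 9, 12, 13, 16, 18}.
21 is not in this set.

no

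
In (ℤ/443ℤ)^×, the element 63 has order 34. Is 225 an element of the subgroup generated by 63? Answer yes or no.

225 ∈ ⟨63⟩ iff 225^34 ≡ 1 (mod 443), since |⟨63⟩| = 34.
225^34 mod 443 = 1.
Since 1 = 1, 225 lies in the subgroup.

yes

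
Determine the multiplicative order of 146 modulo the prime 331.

33

The order of 146 must divide p − 1 = 330 = 2 · 3 · 5 · 11.
Divisors: 1, 2, 3, 5, 6, 10, 11, 15, 22, 30, 33, 55, 66, 110, 165, 330.
Check each in increasing order: 146^1 ≡ 146;  146^2 ≡ 132;  146^3 ≡ 74;  146^5 ≡ 169;  146^6 ≡ 180;  146^10 ≡ 95;  146^11 ≡ 299;  146^15 ≡ 167;  146^22 ≡ 31;  146^30 ≡ 85;  146^33 ≡ 1.
Smallest exponent giving 1 is 33.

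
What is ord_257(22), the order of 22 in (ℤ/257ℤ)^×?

64

The order of 22 must divide p − 1 = 256 = 2^8.
Divisors: 1, 2, 4, 8, 16, 32, 64, 128, 256.
Check each in increasing order: 22^1 ≡ 22;  22^2 ≡ 227;  22^4 ≡ 129;  22^8 ≡ 193;  22^16 ≡ 241;  22^32 ≡ 256;  22^64 ≡ 1.
Smallest exponent giving 1 is 64.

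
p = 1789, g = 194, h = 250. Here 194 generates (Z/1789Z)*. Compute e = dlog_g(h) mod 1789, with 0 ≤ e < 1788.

Baby-step giant-step with m = ceil(sqrt(1788)) = 43.
Baby table (194^j mod 1789 for j=0..42):
  0:1  1:194  2:67  3:475  4:911  5:1412  6:211  7:1576
  8:1614  9:41  10:798  11:958  12:1585  13:1571  14:644  15:1495
  16:212  17:1770  18:1681  19:516  20:1709  21:581  22:7  23:1358
  24:469  25:1536  26:1010  27:939  28:1477  29:298  30:564  31:287
  32:219  33:1339  34:361  35:263  36:930  37:1520  38:1484  39:1656
  40:1033  41:34  42:1229
Giant step factor: 194^(-43) ≡ 150 (mod 1789).
Scan 250·150^i mod 1789 for i = 0, 1, …:
  i=0: 250   i=1: 1720   i=2: 384   i=3: 352
  i=4: 919   i=5: 97   i=6: 238   i=7: 1709
Match at i=7, j=20: e = 7·43 + 20 = 321.

321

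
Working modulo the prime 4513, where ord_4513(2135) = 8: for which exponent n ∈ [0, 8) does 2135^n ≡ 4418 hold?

6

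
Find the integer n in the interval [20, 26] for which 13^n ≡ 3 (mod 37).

Compute 13^20 mod 37 = 16, then multiply by 13 repeatedly:
  13^20=16  13^21=23  13^22=3
Found 3 at exponent 22.

22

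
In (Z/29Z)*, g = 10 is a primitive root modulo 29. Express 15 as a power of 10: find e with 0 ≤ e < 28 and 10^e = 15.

Successive powers of 10 modulo 29:
  10^0=1  10^1=10  10^2=13  10^3=14  10^4=24  10^5=8
  10^6=22  10^7=17  10^8=25  10^9=18  10^10=6  10^11=2
  10^12=20  10^13=26  10^14=28  10^15=19  10^16=16  10^17=15
So 10^17 ≡ 15 (mod 29), giving e = 17.

17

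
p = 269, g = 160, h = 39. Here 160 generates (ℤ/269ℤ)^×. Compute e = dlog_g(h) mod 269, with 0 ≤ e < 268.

127

Baby-step giant-step with m = ceil(sqrt(268)) = 17.
Baby table (160^j mod 269 for j=0..16):
  0:1  1:160  2:45  3:206  4:142  5:124  6:203  7:200
  8:258  9:123  10:43  11:155  12:52  13:250  14:188  15:221
  16:121
Giant step factor: 160^(-17) ≡ 168 (mod 269).
Scan 39·168^i mod 269 for i = 0, 1, …:
  i=0: 39   i=1: 96   i=2: 257   i=3: 136
  i=4: 252   i=5: 103   i=6: 88   i=7: 258
Match at i=7, j=8: e = 7·17 + 8 = 127.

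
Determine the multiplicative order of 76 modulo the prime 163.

162

The order of 76 must divide p − 1 = 162 = 2 · 3^4.
Divisors: 1, 2, 3, 6, 9, 18, 27, 54, 81, 162.
Check each in increasing order: 76^1 ≡ 76;  76^2 ≡ 71;  76^3 ≡ 17;  76^6 ≡ 126;  76^9 ≡ 23;  76^18 ≡ 40;  76^27 ≡ 105;  76^54 ≡ 104;  76^81 ≡ 162;  76^162 ≡ 1.
Smallest exponent giving 1 is 162.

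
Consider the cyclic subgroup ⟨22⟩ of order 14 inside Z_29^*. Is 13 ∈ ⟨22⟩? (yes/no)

⟨22⟩ has order 14; its elements mod 29 are {1, 4, 5, 6, 7, 9, 13, 16, 20, 22, 23, 24, 25, 28}.
13 is in this set.

yes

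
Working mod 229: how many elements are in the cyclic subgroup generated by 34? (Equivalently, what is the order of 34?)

76

The order of 34 must divide p − 1 = 228 = 2^2 · 3 · 19.
Divisors: 1, 2, 3, 4, 6, 12, 19, 38, 57, 76, 114, 228.
Check each in increasing order: 34^1 ≡ 34;  34^2 ≡ 11;  34^3 ≡ 145;  34^4 ≡ 121;  34^6 ≡ 186;  34^12 ≡ 17;  34^19 ≡ 107;  34^38 ≡ 228;  34^57 ≡ 122;  34^76 ≡ 1.
Smallest exponent giving 1 is 76.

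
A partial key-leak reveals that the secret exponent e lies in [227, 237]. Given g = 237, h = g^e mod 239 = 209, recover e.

235

Compute 237^227 mod 239 = 181, then multiply by 237 repeatedly:
  237^227=181  237^228=116  237^229=7  237^230=225  237^231=28
  237^232=183  237^233=112  237^234=15  237^235=209
Found 209 at exponent 235.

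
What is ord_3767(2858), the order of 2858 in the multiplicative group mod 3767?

3766

The order of 2858 must divide p − 1 = 3766 = 2 · 7 · 269.
Divisors: 1, 2, 7, 14, 269, 538, 1883, 3766.
Check each in increasing order: 2858^1 ≡ 2858;  2858^2 ≡ 1308;  2858^7 ≡ 320;  2858^14 ≡ 691;  2858^269 ≡ 1700;  2858^538 ≡ 711;  2858^1883 ≡ 3766;  2858^3766 ≡ 1.
Smallest exponent giving 1 is 3766.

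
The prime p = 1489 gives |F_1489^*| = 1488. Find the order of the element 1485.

372

The order of 1485 must divide p − 1 = 1488 = 2^4 · 3 · 31.
Divisors: 1, 2, 3, 4, 6, 8, 12, 16, 24, 31, 48, 62, 93, 124, 186, 248, 372, 496, 744, 1488.
Check each in increasing order: 1485^1 ≡ 1485;  1485^2 ≡ 16;  1485^3 ≡ 1425;  1485^4 ≡ 256;  1485^6 ≡ 1118;  1485^8 ≡ 20;  1485^12 ≡ 653;  1485^16 ≡ 400;  1485^24 ≡ 555;  1485^31 ≡ 203;  1485^48 ≡ 1291;  1485^62 ≡ 1006;  1485^93 ≡ 225;  1485^124 ≡ 1005;  1485^186 ≡ 1488;  1485^248 ≡ 483;  1485^372 ≡ 1.
Smallest exponent giving 1 is 372.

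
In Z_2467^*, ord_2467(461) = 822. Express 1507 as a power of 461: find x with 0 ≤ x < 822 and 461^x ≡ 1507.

793

Baby-step giant-step with m = ceil(sqrt(822)) = 29.
Baby table (461^j mod 2467 for j=0..28):
  0:1  1:461  2:359  3:210  4:597  5:1380  6:2161  7:2020
  8:1161  9:2349  10:2343  11:2044  12:2357  13:1097  14:2449  15:1570
  16:939  17:1154  18:1589  19:2297  20:574  21:645  22:1305  23:2124
  24:2232  25:213  26:1980  27:2457  28:324
Giant step factor: 461^(-29) ≡ 1507 (mod 2467).
Scan 1507·1507^i mod 2467 for i = 0, 1, …:
  i=0: 1507   i=1: 1409   i=2: 1743   i=3: 1813
  i=4: 1222   i=5: 1172   i=6: 2299   i=7: 925
  i=8: 120   i=9: 749     …   i=26: 1100
  i=27: 2343
Match at i=27, j=10: x = 27·29 + 10 = 793.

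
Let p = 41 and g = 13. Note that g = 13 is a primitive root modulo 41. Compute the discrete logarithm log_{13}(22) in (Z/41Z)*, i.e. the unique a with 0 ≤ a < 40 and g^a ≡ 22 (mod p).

19

Successive powers of 13 modulo 41:
  13^0=1  13^1=13  13^2=5  13^3=24  13^4=25  13^5=38
  13^6=2  13^7=26  13^8=10  13^9=7  13^10=9  13^11=35
  13^12=4  13^13=11  13^14=20  13^15=14  13^16=18  13^17=29
  13^18=8  13^19=22
So 13^19 ≡ 22 (mod 41), giving a = 19.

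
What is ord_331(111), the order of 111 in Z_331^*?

11

The order of 111 must divide p − 1 = 330 = 2 · 3 · 5 · 11.
Divisors: 1, 2, 3, 5, 6, 10, 11, 15, 22, 30, 33, 55, 66, 110, 165, 330.
Check each in increasing order: 111^1 ≡ 111;  111^2 ≡ 74;  111^3 ≡ 270;  111^5 ≡ 120;  111^6 ≡ 80;  111^10 ≡ 167;  111^11 ≡ 1.
Smallest exponent giving 1 is 11.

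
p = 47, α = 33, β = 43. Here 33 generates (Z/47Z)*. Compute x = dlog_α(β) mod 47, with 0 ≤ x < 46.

9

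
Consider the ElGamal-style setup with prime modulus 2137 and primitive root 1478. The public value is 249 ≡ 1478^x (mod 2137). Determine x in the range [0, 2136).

1447

Baby-step giant-step with m = ceil(sqrt(2136)) = 47.
Baby table (1478^j mod 2137 for j=0..46):
  0:1  1:1478  2:470  3:135  4:789  5:1477  6:1129  7:1802
  8:654  9:688  10:1789  11:673  12:989  13:34  14:1101  15:1021
  16:316  17:1182  18:1067  19:2057  20:1432  21:866  22:2022  23:990
  24:1512  25:1571  26:1156  27:1105  28:522  29:59  30:1722  31:2086
  32:1554  33:1674  34:1663  35:364  36:1605  37:120  38:2126  39:838
  40:1241  41:652  42:2006  43:849  44:403  45:1548  46:1354
Giant step factor: 1478^(-47) ≡ 495 (mod 2137).
Scan 249·495^i mod 2137 for i = 0, 1, …:
  i=0: 249   i=1: 1446   i=2: 2012   i=3: 98
  i=4: 1496   i=5: 1118   i=6: 2064   i=7: 194
  i=8: 2002   i=9: 1559     …   i=29: 65
  i=30: 120
Match at i=30, j=37: x = 30·47 + 37 = 1447.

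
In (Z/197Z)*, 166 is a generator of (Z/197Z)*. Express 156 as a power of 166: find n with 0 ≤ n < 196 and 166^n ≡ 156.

96

Baby-step giant-step with m = ceil(sqrt(196)) = 14.
Baby table (166^j mod 197 for j=0..13):
  0:1  1:166  2:173  3:153  4:182  5:71  6:163  7:69
  8:28  9:117  10:116  11:147  12:171  13:18
Giant step factor: 166^(-14) ≡ 6 (mod 197).
Scan 156·6^i mod 197 for i = 0, 1, …:
  i=0: 156   i=1: 148   i=2: 100   i=3: 9
  i=4: 54   i=5: 127   i=6: 171
Match at i=6, j=12: n = 6·14 + 12 = 96.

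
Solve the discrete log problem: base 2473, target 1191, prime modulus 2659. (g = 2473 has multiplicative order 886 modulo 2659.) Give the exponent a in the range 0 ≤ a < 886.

625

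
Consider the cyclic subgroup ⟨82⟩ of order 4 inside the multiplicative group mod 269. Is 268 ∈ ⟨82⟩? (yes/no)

yes

268 ∈ ⟨82⟩ iff 268^4 ≡ 1 (mod 269), since |⟨82⟩| = 4.
268^4 mod 269 = 1.
Since 1 = 1, 268 lies in the subgroup.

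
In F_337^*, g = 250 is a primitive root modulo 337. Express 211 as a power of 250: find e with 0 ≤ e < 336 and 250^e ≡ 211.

Baby-step giant-step with m = ceil(sqrt(336)) = 19.
Baby table (250^j mod 337 for j=0..18):
  0:1  1:250  2:155  3:332  4:98  5:236  6:25  7:184
  8:168  9:212  10:91  11:171  12:288  13:219  14:156  15:245
  16:253  17:231  18:123
Giant step factor: 250^(-19) ≡ 134 (mod 337).
Scan 211·134^i mod 337 for i = 0, 1, …:
  i=0: 211   i=1: 303   i=2: 162   i=3: 140
  i=4: 225   i=5: 157   i=6: 144   i=7: 87
  i=8: 200   i=9: 177     …   i=14: 301
  i=15: 231
Match at i=15, j=17: e = 15·19 + 17 = 302.

302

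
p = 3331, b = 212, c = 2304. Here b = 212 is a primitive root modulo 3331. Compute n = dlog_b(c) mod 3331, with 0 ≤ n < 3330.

2098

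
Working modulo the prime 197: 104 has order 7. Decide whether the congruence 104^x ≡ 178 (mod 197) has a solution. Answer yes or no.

⟨104⟩ has order 7; its elements mod 197 are {1, 36, 104, 114, 164, 178, 191}.
178 is in this set.

yes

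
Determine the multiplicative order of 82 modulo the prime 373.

372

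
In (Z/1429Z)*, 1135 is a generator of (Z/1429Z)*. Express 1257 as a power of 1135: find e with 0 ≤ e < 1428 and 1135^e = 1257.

208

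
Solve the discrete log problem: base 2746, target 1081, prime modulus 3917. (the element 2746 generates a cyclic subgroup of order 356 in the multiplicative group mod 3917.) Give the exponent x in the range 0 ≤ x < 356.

251

Baby-step giant-step with m = ceil(sqrt(356)) = 19.
Baby table (2746^j mod 3917 for j=0..18):
  0:1  1:2746  2:291  3:18  4:2424  5:1321  6:324  7:545
  8:276  9:1915  10:1976  11:1051  12:3134  13:315  14:3250  15:1574
  16:1753  17:3662  18:913
Giant step factor: 2746^(-19) ≡ 3360 (mod 3917).
Scan 1081·3360^i mod 3917 for i = 0, 1, …:
  i=0: 1081   i=1: 1101   i=2: 1712   i=3: 2164
  i=4: 1088   i=5: 1119   i=6: 3437   i=7: 1004
  i=8: 903   i=9: 2322   i=10: 3173   i=11: 3123
  i=12: 3554   i=13: 2424
Match at i=13, j=4: x = 13·19 + 4 = 251.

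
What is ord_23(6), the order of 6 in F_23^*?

11

The order of 6 must divide p − 1 = 22 = 2 · 11.
Divisors: 1, 2, 11, 22.
Check each in increasing order: 6^1 ≡ 6;  6^2 ≡ 13;  6^11 ≡ 1.
Smallest exponent giving 1 is 11.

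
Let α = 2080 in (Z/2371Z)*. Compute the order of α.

The order of 2080 must divide p − 1 = 2370 = 2 · 3 · 5 · 79.
Divisors: 1, 2, 3, 5, 6, 10, 15, 30, 79, 158, 237, 395, 474, 790, 1185, 2370.
Check each in increasing order: 2080^1 ≡ 2080;  2080^2 ≡ 1696;  2080^3 ≡ 2003;  2080^5 ≡ 1816;  2080^6 ≡ 277;  2080^10 ≡ 2166;  2080^15 ≡ 2338;  2080^30 ≡ 1089;  2080^79 ≡ 464;  2080^158 ≡ 1906;  2080^237 ≡ 1.
Smallest exponent giving 1 is 237.

237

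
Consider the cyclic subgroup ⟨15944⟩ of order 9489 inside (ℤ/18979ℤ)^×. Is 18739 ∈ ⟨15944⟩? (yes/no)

yes

18739 ∈ ⟨15944⟩ iff 18739^9489 ≡ 1 (mod 18979), since |⟨15944⟩| = 9489.
18739^9489 mod 18979 = 1.
Since 1 = 1, 18739 lies in the subgroup.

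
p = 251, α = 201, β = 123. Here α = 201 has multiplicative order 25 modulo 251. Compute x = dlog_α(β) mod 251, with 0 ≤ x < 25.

21

Successive powers of 201 modulo 251:
  201^0=1  201^1=201  201^2=241  201^3=249  201^4=100  201^5=20
  201^6=4  201^7=51  201^8=211  201^9=243  201^10=149  201^11=80
  201^12=16  201^13=204  201^14=91  201^15=219  201^16=94  201^17=69
  201^18=64  201^19=63  201^20=113  201^21=123
So 201^21 ≡ 123 (mod 251), giving x = 21.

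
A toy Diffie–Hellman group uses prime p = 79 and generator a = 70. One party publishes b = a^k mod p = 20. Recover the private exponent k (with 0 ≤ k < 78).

74

Baby-step giant-step with m = ceil(sqrt(78)) = 9.
Baby table (70^j mod 79 for j=0..8):
  0:1  1:70  2:2  3:61  4:4  5:43  6:8  7:7
  8:16
Giant step factor: 70^(-9) ≡ 17 (mod 79).
Scan 20·17^i mod 79 for i = 0, 1, …:
  i=0: 20   i=1: 24   i=2: 13   i=3: 63
  i=4: 44   i=5: 37   i=6: 76   i=7: 28
  i=8: 2
Match at i=8, j=2: k = 8·9 + 2 = 74.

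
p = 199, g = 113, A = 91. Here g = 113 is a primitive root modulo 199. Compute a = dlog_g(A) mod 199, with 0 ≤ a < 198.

70

Baby-step giant-step with m = ceil(sqrt(198)) = 15.
Baby table (113^j mod 199 for j=0..14):
  0:1  1:113  2:33  3:147  4:94  5:75  6:117  7:87
  8:80  9:85  10:53  11:19  12:157  13:30  14:7
Giant step factor: 113^(-15) ≡ 159 (mod 199).
Scan 91·159^i mod 199 for i = 0, 1, …:
  i=0: 91   i=1: 141   i=2: 131   i=3: 133
  i=4: 53
Match at i=4, j=10: a = 4·15 + 10 = 70.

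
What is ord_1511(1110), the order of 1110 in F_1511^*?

The order of 1110 must divide p − 1 = 1510 = 2 · 5 · 151.
Divisors: 1, 2, 5, 10, 151, 302, 755, 1510.
Check each in increasing order: 1110^1 ≡ 1110;  1110^2 ≡ 635;  1110^5 ≡ 396;  1110^10 ≡ 1183;  1110^151 ≡ 423;  1110^302 ≡ 631;  1110^755 ≡ 1510;  1110^1510 ≡ 1.
Smallest exponent giving 1 is 1510.

1510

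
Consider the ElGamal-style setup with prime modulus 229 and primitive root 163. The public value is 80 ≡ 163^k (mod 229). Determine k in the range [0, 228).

Baby-step giant-step with m = ceil(sqrt(228)) = 16.
Baby table (163^j mod 229 for j=0..15):
  0:1  1:163  2:5  3:128  4:25  5:182  6:125  7:223
  8:167  9:199  10:148  11:79  12:53  13:166  14:36  15:143
Giant step factor: 163^(-16) ≡ 14 (mod 229).
Scan 80·14^i mod 229 for i = 0, 1, …:
  i=0: 80   i=1: 204   i=2: 108   i=3: 138
  i=4: 100   i=5: 26   i=6: 135   i=7: 58
  i=8: 125
Match at i=8, j=6: k = 8·16 + 6 = 134.

134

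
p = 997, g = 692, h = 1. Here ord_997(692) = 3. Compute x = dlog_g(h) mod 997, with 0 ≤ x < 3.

Successive powers of 692 modulo 997:
  692^0=1
So 692^0 ≡ 1 (mod 997), giving x = 0.

0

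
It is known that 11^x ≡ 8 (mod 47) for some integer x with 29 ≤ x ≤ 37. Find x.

34

Compute 11^29 mod 47 = 10, then multiply by 11 repeatedly:
  11^29=10  11^30=16  11^31=35  11^32=9  11^33=5
  11^34=8
Found 8 at exponent 34.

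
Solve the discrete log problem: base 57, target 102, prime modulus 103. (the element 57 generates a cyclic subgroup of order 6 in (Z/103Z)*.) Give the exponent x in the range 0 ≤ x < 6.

3

Successive powers of 57 modulo 103:
  57^0=1  57^1=57  57^2=56  57^3=102
So 57^3 ≡ 102 (mod 103), giving x = 3.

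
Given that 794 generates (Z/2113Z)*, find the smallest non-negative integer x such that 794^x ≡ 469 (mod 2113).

1323

Baby-step giant-step with m = ceil(sqrt(2112)) = 46.
Baby table (794^j mod 2113 for j=0..45):
  0:1  1:794  2:762  3:710  4:1682  5:92  6:1206  7:375
  8:1930  9:495  10:12  11:1076  12:692  13:68  14:1167  15:1104
  16:1794  17:274  18:2030  19:1714  20:144  21:234  22:1965  23:816
  24:1326  25:570  26:398  27:1175  28:1117  29:1551  30:1728  31:695
  32:337  33:1340  34:1121  35:501  36:550  37:1422  38:726  39:1708
  40:1719  41:2001  42:1931  43:1289  44:774  45:1786
Giant step factor: 794^(-46) ≡ 1352 (mod 2113).
Scan 469·1352^i mod 2113 for i = 0, 1, …:
  i=0: 469   i=1: 188   i=2: 616   i=3: 310
  i=4: 746   i=5: 691   i=6: 286   i=7: 2106
  i=8: 1101   i=9: 1000     …   i=27: 1868
  i=28: 501
Match at i=28, j=35: x = 28·46 + 35 = 1323.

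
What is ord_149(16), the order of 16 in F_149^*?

The order of 16 must divide p − 1 = 148 = 2^2 · 37.
Divisors: 1, 2, 4, 37, 74, 148.
Check each in increasing order: 16^1 ≡ 16;  16^2 ≡ 107;  16^4 ≡ 125;  16^37 ≡ 1.
Smallest exponent giving 1 is 37.

37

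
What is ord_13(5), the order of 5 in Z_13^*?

The order of 5 must divide p − 1 = 12 = 2^2 · 3.
Divisors: 1, 2, 3, 4, 6, 12.
Check each in increasing order: 5^1 ≡ 5;  5^2 ≡ 12;  5^3 ≡ 8;  5^4 ≡ 1.
Smallest exponent giving 1 is 4.

4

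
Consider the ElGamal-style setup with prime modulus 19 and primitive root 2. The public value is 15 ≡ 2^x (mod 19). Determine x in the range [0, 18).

11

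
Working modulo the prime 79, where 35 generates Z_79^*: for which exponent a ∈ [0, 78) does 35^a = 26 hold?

20

Baby-step giant-step with m = ceil(sqrt(78)) = 9.
Baby table (35^j mod 79 for j=0..8):
  0:1  1:35  2:40  3:57  4:20  5:68  6:10  7:34
  8:5
Giant step factor: 35^(-9) ≡ 14 (mod 79).
Scan 26·14^i mod 79 for i = 0, 1, …:
  i=0: 26   i=1: 48   i=2: 40
Match at i=2, j=2: a = 2·9 + 2 = 20.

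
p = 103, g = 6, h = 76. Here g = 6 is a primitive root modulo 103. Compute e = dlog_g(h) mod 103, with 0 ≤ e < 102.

18

Successive powers of 6 modulo 103:
  6^0=1  6^1=6  6^2=36  6^3=10  6^4=60  6^5=51
  6^6=100  6^7=85  6^8=98  6^9=73  6^10=26  6^11=53
  6^12=9  6^13=54  6^14=15  6^15=90  6^16=25  6^17=47
  6^18=76
So 6^18 ≡ 76 (mod 103), giving e = 18.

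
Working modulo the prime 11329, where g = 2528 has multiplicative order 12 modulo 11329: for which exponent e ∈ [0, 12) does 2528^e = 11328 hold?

6

Successive powers of 2528 modulo 11329:
  2528^0=1  2528^1=2528  2528^2=1228  2528^3=238  2528^4=1227  2528^5=9039
  2528^6=11328
So 2528^6 ≡ 11328 (mod 11329), giving e = 6.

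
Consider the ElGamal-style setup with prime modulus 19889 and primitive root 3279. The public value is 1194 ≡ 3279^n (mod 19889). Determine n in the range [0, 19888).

Baby-step giant-step with m = ceil(sqrt(19888)) = 142.
Baby table (3279^j mod 19889 for j=0..141):
  0:1  1:3279  2:11781  3:5461  4:6519  5:15015  6:8910  7:18838
  8:14457  9:9016  10:8410  11:10236  12:11101  13:3309  14:10706  15:889
  16:11237  17:11695  18:1913  19:7692  20:2816  21:5168  22:444  23:3979
  24:19846  25:18115  26:10531  27:3845  28:18018  29:10692  30:14650  31:5415
  32:14797  33:10092  34:16261  35:17299  36:19882  37:16825  38:16978  39:1551
  40:14034  41:14229  42:17186  43:7357  44:18135  45:16444  46:797  47:7904
  48:1849  49:16615  50:4614  51:13666  52:897  53:17580  54:6498  55:5823
  56:177  57:3602  58:16781  59:11925  60:301  61:12418  62:5839  63:12863
  64:13097  65:4712  66:16784  67:1873  68:15755  69:8912  70:5507  71:18130
  72:49  73:1559  74:488  75:9032  76:1207  77:19731  78:18921  79:8168
  80:12278  81:4226  82:14310  83:4339  84:6946  85:3029  86:7480  87:3783
  88:13610  89:16163  90:14181  91:18906  92:18650  93:14564  94:1867  95:15970
  96:17782  97:12519  98:18794  99:9404  100:7766  101:6794  102:1846  103:6778
  104:9049  105:17172  106:1229  107:12313  108:19546  109:8976  110:16473  111:16332
  112:11440  113:1106  114:6776  115:2491  116:13499  117:10196  118:19164  119:9405
  120:11045  121:18575  122:7307  123:13297  124:4175  125:6193  126:178  127:6881
  128:8673  129:17386  130:6820  131:7544  132:14749  133:11812  134:7665  135:13728
  136:5305  137:12109  138:6967  139:12221  140:16213  141:19019
Giant step factor: 3279^(-142) ≡ 15545 (mod 19889).
Scan 1194·15545^i mod 19889 for i = 0, 1, …:
  i=0: 1194   i=1: 4293   i=2: 7090   i=3: 9101
  i=4: 4588   i=5: 18395   i=6: 6122   i=7: 17514
  i=8: 14498   i=9: 9151     …   i=130: 2452
  i=131: 9016
Match at i=131, j=9: n = 131·142 + 9 = 18611.

18611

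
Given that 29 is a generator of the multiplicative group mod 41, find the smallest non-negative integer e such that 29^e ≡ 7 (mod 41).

17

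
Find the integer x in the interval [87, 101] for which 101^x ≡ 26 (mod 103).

100

Compute 101^87 mod 103 = 22, then multiply by 101 repeatedly:
  101^87=22  101^88=59  101^89=88  101^90=30  101^91=43
  101^92=17  101^93=69  101^94=68  101^95=70  101^96=66
  101^97=74  101^98=58  101^99=90  101^100=26
Found 26 at exponent 100.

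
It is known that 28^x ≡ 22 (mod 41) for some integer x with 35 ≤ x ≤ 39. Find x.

39

Compute 28^35 mod 41 = 14, then multiply by 28 repeatedly:
  28^35=14  28^36=23  28^37=29  28^38=33  28^39=22
Found 22 at exponent 39.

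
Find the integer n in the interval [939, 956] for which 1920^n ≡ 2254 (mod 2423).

953

Compute 1920^939 mod 2423 = 802, then multiply by 1920 repeatedly:
  1920^939=802  1920^940=1235  1920^941=1506  1920^942=881  1920^943=266
  1920^944=1890  1920^945=1569  1920^946=691  1920^947=1339  1920^948=77
  1920^949=37  1920^950=773  1920^951=1284  1920^952=1089  1920^953=2254
Found 2254 at exponent 953.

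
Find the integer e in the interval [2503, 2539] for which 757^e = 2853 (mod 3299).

2525

Compute 757^2503 mod 3299 = 1150, then multiply by 757 repeatedly:
  757^2503=1150  757^2504=2913  757^2505=1409  757^2506=1036  757^2507=2389
  757^2508=621  757^2509=1639  757^2510=299  757^2511=2011  757^2512=1488
  757^2513=1457  757^2514=1083  757^2515=1679  757^2516=888  757^2517=2519
  757^2518=61  757^2519=3290  757^2520=3084  757^2521=2195  757^2522=2218
  757^2523=3134  757^2524=457  757^2525=2853
Found 2853 at exponent 2525.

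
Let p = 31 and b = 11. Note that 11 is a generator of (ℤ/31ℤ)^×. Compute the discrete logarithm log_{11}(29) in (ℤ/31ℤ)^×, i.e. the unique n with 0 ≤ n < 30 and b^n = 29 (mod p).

Successive powers of 11 modulo 31:
  11^0=1  11^1=11  11^2=28  11^3=29
So 11^3 ≡ 29 (mod 31), giving n = 3.

3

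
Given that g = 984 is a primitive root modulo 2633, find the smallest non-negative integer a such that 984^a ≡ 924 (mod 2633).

1361

Baby-step giant-step with m = ceil(sqrt(2632)) = 52.
Baby table (984^j mod 2633 for j=0..51):
  0:1  1:984  2:1945  3:2322  4:2037  5:695  6:1933  7:1046
  8:2394  9:1794  10:1186  11:605  12:262  13:2407  14:1421  15:141
  16:1828  17:413  18:910  19:220  20:574  21:1354  22:38  23:530
  24:186  25:1347  26:1049  27:80  28:2363  29:253  30:1450  31:2347
  32:307  33:1926  34:2057  35:1944  36:1338  37:92  38:1006  39:2529
  40:351  41:461  42:748  43:1425  44:1444  45:1709  46:1802  47:1159
  48:367  49:407  50:272  51:1715
Giant step factor: 984^(-52) ≡ 2442 (mod 2633).
Scan 924·2442^i mod 2633 for i = 0, 1, …:
  i=0: 924   i=1: 2560   i=2: 778   i=3: 1483
  i=4: 1111   i=5: 1072   i=6: 622   i=7: 2316
  i=8: 2621   i=9: 2292     …   i=25: 1314
  i=26: 1794
Match at i=26, j=9: a = 26·52 + 9 = 1361.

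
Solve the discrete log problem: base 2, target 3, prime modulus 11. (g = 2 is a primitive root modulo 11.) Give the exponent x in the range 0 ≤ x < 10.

8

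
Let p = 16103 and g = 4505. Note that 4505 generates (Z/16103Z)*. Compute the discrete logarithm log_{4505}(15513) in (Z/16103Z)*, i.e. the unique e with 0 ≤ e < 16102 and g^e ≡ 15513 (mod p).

Baby-step giant-step with m = ceil(sqrt(16102)) = 127.
Baby table (4505^j mod 16103 for j=0..126):
  0:1  1:4505  2:5245  3:5624  4:6101  5:13287  6:3084  7:12634
  8:8168  9:1485  10:7180  11:11076  12:10286  13:10099  14:5020  15:6488
  16:1495  17:3921  18:15217  19:2114  20:6697  21:9066  22:5122  23:15114
  24:5086  25:13964  26:9502  27:4736  28:15308  29:9494  30:902  31:5554
  32:12811  33:403  34:11979  35:4242  36:12052  37:11047  38:8465  39:2921
  40:2954  41:6692  42:2644  43:11103  44:3097  45:6787  46:11941  47:10185
  48:5978  49:6674  50:2069  51:13311  52:14586  53:9690  54:14320  55:2982
  56:4008  57:4577  58:7545  59:12895  60:8454  61:1675  62:9671  63:9240
  64:16048  65:9873  66:1379  67:12740  68:2608  69:9953  70:7513  71:13662
  72:1644  73:14943  74:7675  75:2734  76:13978  77:8160  78:13754  79:13529
  80:14393  81:9787  82:421  83:12554  84:2034  85:563  86:8144  87:6086
  88:10124  89:4924  90:8789  91:13271  92:11519  93:9229  94:14802  95:487
  96:3927  97:10041  98:1378  99:8235  100:13466  101:4329  102:1412  103:375
  104:14663  105:2309  106:15610  107:1249  108:6798  109:13187  110:3468  111:3430
  112:9373  113:3299  114:15029  115:8633  116:2920  117:14552  118:1447  119:13123
  120:5002  121:5913  122:3703  123:15410  124:2017  125:4493  126:15597
Giant step factor: 4505^(-127) ≡ 1146 (mod 16103).
Scan 15513·1146^i mod 16103 for i = 0, 1, …:
  i=0: 15513   i=1: 186   i=2: 3817   i=3: 10369
  i=4: 14963   i=5: 14006   i=6: 12288   i=7: 8026
  i=8: 2983   i=9: 4682     …   i=120: 419
  i=121: 13187
Match at i=121, j=109: e = 121·127 + 109 = 15476.

15476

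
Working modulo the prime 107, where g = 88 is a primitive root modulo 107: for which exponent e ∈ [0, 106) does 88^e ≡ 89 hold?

Successive powers of 88 modulo 107:
  88^0=1  88^1=88  88^2=40  88^3=96  88^4=102  88^5=95
  88^6=14  88^7=55  88^8=25  88^9=60  88^10=37  88^11=46
  88^12=89
So 88^12 ≡ 89 (mod 107), giving e = 12.

12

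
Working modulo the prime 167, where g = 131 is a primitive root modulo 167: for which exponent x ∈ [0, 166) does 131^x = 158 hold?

23

Baby-step giant-step with m = ceil(sqrt(166)) = 13.
Baby table (131^j mod 167 for j=0..12):
  0:1  1:131  2:127  3:104  4:97  5:15  6:128  7:68
  8:57  9:119  10:58  11:83  12:18
Giant step factor: 131^(-13) ≡ 142 (mod 167).
Scan 158·142^i mod 167 for i = 0, 1, …:
  i=0: 158   i=1: 58
Match at i=1, j=10: x = 1·13 + 10 = 23.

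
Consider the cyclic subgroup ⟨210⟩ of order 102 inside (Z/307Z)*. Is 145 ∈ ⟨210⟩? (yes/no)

145 ∈ ⟨210⟩ iff 145^102 ≡ 1 (mod 307), since |⟨210⟩| = 102.
145^102 mod 307 = 1.
Since 1 = 1, 145 lies in the subgroup.

yes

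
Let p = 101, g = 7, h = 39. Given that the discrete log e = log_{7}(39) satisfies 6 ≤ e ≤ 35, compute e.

Compute 7^6 mod 101 = 85, then multiply by 7 repeatedly:
  7^6=85  7^7=90  7^8=24  7^9=67  7^10=65
  7^11=51  7^12=54  7^13=75  7^14=20  7^15=39
Found 39 at exponent 15.

15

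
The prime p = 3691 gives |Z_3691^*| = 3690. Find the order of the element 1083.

3690

The order of 1083 must divide p − 1 = 3690 = 2 · 3^2 · 5 · 41.
Divisors: 1, 2, 3, 5, 6, 9, 10, 15, 18, 30, 41, 45, 82, 90, 123, 205, 246, 369, 410, 615, 738, 1230, 1845, 3690.
Check each in increasing order: 1083^1 ≡ 1083;  1083^2 ≡ 2842;  1083^3 ≡ 3283;  1083^5 ≡ 3129;  1083^6 ≡ 369;  1083^9 ≡ 779;  1083^10 ≡ 2109;  1083^15 ≡ 3244;  1083^18 ≡ 1517;  1083^30 ≡ 495;  1083^41 ≡ 1982;  1083^45 ≡ 195;  1083^82 ≡ 1100;  1083^90 ≡ 1115;  1083^123 ≡ 2510;  1083^205 ≡ 132;  1083^246 ≡ 3254;  1083^369 ≡ 3048;  1083^410 ≡ 2660;  1083^615 ≡ 475;  1083^738 ≡ 57;  1083^1230 ≡ 474;  1083^1845 ≡ 3690;  1083^3690 ≡ 1.
Smallest exponent giving 1 is 3690.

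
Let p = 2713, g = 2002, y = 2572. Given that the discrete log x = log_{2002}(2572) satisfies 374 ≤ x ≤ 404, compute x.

Compute 2002^374 mod 2713 = 2572, then multiply by 2002 repeatedly:
  2002^374=2572
Found 2572 at exponent 374.

374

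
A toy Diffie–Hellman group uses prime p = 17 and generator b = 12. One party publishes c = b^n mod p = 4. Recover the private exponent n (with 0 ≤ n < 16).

12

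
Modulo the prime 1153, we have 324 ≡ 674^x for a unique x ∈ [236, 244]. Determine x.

240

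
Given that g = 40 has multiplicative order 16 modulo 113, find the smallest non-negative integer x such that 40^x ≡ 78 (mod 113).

5

Successive powers of 40 modulo 113:
  40^0=1  40^1=40  40^2=18  40^3=42  40^4=98  40^5=78
So 40^5 ≡ 78 (mod 113), giving x = 5.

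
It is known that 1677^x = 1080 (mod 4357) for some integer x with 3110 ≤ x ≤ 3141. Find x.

3110

Compute 1677^3110 mod 4357 = 1080, then multiply by 1677 repeatedly:
  1677^3110=1080
Found 1080 at exponent 3110.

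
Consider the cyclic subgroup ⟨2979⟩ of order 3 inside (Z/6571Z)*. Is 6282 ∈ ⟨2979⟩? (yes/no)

⟨2979⟩ has order 3; its elements mod 6571 are {1, 2979, 3591}.
6282 is not in this set.

no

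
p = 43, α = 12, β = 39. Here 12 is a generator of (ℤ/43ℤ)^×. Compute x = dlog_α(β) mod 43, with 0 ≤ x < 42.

Successive powers of 12 modulo 43:
  12^0=1  12^1=12  12^2=15  12^3=8  12^4=10  12^5=34
  12^6=21  12^7=37  12^8=14  12^9=39
So 12^9 ≡ 39 (mod 43), giving x = 9.

9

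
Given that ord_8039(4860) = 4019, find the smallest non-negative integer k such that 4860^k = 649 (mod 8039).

3726

Baby-step giant-step with m = ceil(sqrt(4019)) = 64.
Baby table (4860^j mod 8039 for j=0..63):
  0:1  1:4860  2:1018  3:3495  4:7332  5:4672  6:3784  7:5047
  8:1431  9:925  10:1699  11:1087  12:1197  13:5223  14:4657  15:3235
  16:5855  17:5279  18:3491  19:3970  20:600  21:5882  22:7875  23:6860
  24:1867  25:5628  26:3402  27:5536  28:6466  29:309  30:6486  31:1041
  32:2729  33:6629  34:4667  35:3601  36:7996  37:34  38:4460  39:2456
  40:6284  41:79  42:6107  43:32  44:2779  45:420  46:7333  47:1493
  48:4802  49:503  50:724  51:5597  52:5483  53:6134  54:2628  55:6148
  56:6356  57:4322  58:7052  59:2463  60:109  61:7205  62:6455  63:3122
Giant step factor: 4860^(-64) ≡ 7505 (mod 8039).
Scan 649·7505^i mod 8039 for i = 0, 1, …:
  i=0: 649   i=1: 7150   i=2: 425   i=3: 6181
  i=4: 3375   i=5: 6525   i=6: 4576   i=7: 272
  i=8: 7493   i=9: 2160     …   i=57: 2686
  i=58: 4657
Match at i=58, j=14: k = 58·64 + 14 = 3726.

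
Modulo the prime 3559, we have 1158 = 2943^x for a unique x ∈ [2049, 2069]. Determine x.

2059

Compute 2943^2049 mod 3559 = 2854, then multiply by 2943 repeatedly:
  2943^2049=2854  2943^2050=82  2943^2051=2873  2943^2052=2614  2943^2053=2003
  2943^2054=1125  2943^2055=1005  2943^2056=186  2943^2057=2871  2943^2058=287
  2943^2059=1158
Found 1158 at exponent 2059.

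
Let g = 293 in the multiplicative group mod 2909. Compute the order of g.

1454

The order of 293 must divide p − 1 = 2908 = 2^2 · 727.
Divisors: 1, 2, 4, 727, 1454, 2908.
Check each in increasing order: 293^1 ≡ 293;  293^2 ≡ 1488;  293^4 ≡ 395;  293^727 ≡ 2908;  293^1454 ≡ 1.
Smallest exponent giving 1 is 1454.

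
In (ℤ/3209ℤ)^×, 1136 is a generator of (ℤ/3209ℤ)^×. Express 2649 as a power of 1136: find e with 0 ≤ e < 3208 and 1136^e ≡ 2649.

Baby-step giant-step with m = ceil(sqrt(3208)) = 57.
Baby table (1136^j mod 3209 for j=0..56):
  0:1  1:1136  2:478  3:687  4:645  5:1068  6:246  7:273
  8:2064  9:2134  10:1429  11:2799  12:2754  13:2978  14:722  15:1897
  16:1753  17:1828  18:385  19:936  20:1117  21:1357  22:1232  23:428
  24:1649  25:2417  26:2017  27:86  28:1426  29:2600  30:1320  31:917
  32:1996  33:1902  34:1015  35:1009  36:611  37:952  38:39  39:2587
  40:2597  41:1121  42:2692  43:3144  44:3176  45:1020  46:271  47:3001
  48:1178  49:55  50:1509  51:618  52:2486  53:176  54:978  55:694
  56:2179
Giant step factor: 1136^(-57) ≡ 988 (mod 3209).
Scan 2649·988^i mod 3209 for i = 0, 1, …:
  i=0: 2649   i=1: 1877   i=2: 2883   i=3: 2021
  i=4: 750   i=5: 2930   i=6: 322   i=7: 445
  i=8: 27   i=9: 1004   i=10: 371   i=11: 722
Match at i=11, j=14: e = 11·57 + 14 = 641.

641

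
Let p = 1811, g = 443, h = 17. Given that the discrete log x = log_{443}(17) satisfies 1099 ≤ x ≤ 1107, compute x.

1102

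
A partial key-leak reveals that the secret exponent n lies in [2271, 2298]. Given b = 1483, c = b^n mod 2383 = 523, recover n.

Compute 1483^2271 mod 2383 = 2095, then multiply by 1483 repeatedly:
  1483^2271=2095  1483^2272=1836  1483^2273=1402  1483^2274=1190  1483^2275=1350
  1483^2276=330  1483^2277=875  1483^2278=1273  1483^2279=523
Found 523 at exponent 2279.

2279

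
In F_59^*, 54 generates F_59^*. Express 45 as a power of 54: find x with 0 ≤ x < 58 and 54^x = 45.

Successive powers of 54 modulo 59:
  54^0=1  54^1=54  54^2=25  54^3=52  54^4=35  54^5=2
  54^6=49  54^7=50  54^8=45
So 54^8 ≡ 45 (mod 59), giving x = 8.

8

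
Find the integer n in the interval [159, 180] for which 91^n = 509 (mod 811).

166

Compute 91^159 mod 811 = 612, then multiply by 91 repeatedly:
  91^159=612  91^160=544  91^161=33  91^162=570  91^163=777
  91^164=150  91^165=674  91^166=509
Found 509 at exponent 166.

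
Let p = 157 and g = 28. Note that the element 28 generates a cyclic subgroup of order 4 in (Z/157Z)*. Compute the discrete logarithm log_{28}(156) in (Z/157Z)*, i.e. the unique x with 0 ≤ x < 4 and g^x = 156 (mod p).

2

Successive powers of 28 modulo 157:
  28^0=1  28^1=28  28^2=156
So 28^2 ≡ 156 (mod 157), giving x = 2.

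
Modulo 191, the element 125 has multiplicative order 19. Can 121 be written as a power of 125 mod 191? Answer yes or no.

yes

⟨125⟩ has order 19; its elements mod 191 are {1, 5, 6, 25, 30, 32, 36, 52, 69, 107, 121, 125, 136, 150, 153, 154, 160, 177, 180}.
121 is in this set.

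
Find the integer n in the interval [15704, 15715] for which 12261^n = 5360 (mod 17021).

Compute 12261^15704 mod 17021 = 5492, then multiply by 12261 repeatedly:
  12261^15704=5492  12261^15705=2336  12261^15706=12374  12261^15707=9441  12261^15708=13301
  12261^15709=5360
Found 5360 at exponent 15709.

15709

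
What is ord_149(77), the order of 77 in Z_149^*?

148

The order of 77 must divide p − 1 = 148 = 2^2 · 37.
Divisors: 1, 2, 4, 37, 74, 148.
Check each in increasing order: 77^1 ≡ 77;  77^2 ≡ 118;  77^4 ≡ 67;  77^37 ≡ 44;  77^74 ≡ 148;  77^148 ≡ 1.
Smallest exponent giving 1 is 148.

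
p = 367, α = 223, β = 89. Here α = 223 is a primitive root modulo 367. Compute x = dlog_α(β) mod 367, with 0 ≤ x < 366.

320

Baby-step giant-step with m = ceil(sqrt(366)) = 20.
Baby table (223^j mod 367 for j=0..19):
  0:1  1:223  2:184  3:295  4:92  5:331  6:46  7:349
  8:23  9:358  10:195  11:179  12:281  13:273  14:324  15:320
  16:162  17:160  18:81  19:80
Giant step factor: 223^(-20) ≡ 290 (mod 367).
Scan 89·290^i mod 367 for i = 0, 1, …:
  i=0: 89   i=1: 120   i=2: 302   i=3: 234
  i=4: 332   i=5: 126   i=6: 207   i=7: 209
  i=8: 55   i=9: 169     …   i=15: 224
  i=16: 1
Match at i=16, j=0: x = 16·20 + 0 = 320.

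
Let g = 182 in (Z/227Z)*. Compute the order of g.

The order of 182 must divide p − 1 = 226 = 2 · 113.
Divisors: 1, 2, 113, 226.
Check each in increasing order: 182^1 ≡ 182;  182^2 ≡ 209;  182^113 ≡ 1.
Smallest exponent giving 1 is 113.

113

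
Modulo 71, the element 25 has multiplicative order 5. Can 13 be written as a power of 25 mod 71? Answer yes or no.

no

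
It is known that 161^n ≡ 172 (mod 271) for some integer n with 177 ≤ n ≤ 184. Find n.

181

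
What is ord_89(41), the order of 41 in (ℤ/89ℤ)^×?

The order of 41 must divide p − 1 = 88 = 2^3 · 11.
Divisors: 1, 2, 4, 8, 11, 22, 44, 88.
Check each in increasing order: 41^1 ≡ 41;  41^2 ≡ 79;  41^4 ≡ 11;  41^8 ≡ 32;  41^11 ≡ 52;  41^22 ≡ 34;  41^44 ≡ 88;  41^88 ≡ 1.
Smallest exponent giving 1 is 88.

88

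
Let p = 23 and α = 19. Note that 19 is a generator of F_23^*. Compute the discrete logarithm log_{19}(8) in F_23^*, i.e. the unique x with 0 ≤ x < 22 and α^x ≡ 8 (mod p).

Successive powers of 19 modulo 23:
  19^0=1  19^1=19  19^2=16  19^3=5  19^4=3  19^5=11
  19^6=2  19^7=15  19^8=9  19^9=10  19^10=6  19^11=22
  19^12=4  19^13=7  19^14=18  19^15=20  19^16=12  19^17=21
  19^18=8
So 19^18 ≡ 8 (mod 23), giving x = 18.

18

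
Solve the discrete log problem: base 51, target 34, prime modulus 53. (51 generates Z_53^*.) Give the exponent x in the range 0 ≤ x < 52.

37

Baby-step giant-step with m = ceil(sqrt(52)) = 8.
Baby table (51^j mod 53 for j=0..7):
  0:1  1:51  2:4  3:45  4:16  5:21  6:11  7:31
Giant step factor: 51^(-8) ≡ 47 (mod 53).
Scan 34·47^i mod 53 for i = 0, 1, …:
  i=0: 34   i=1: 8   i=2: 5   i=3: 23
  i=4: 21
Match at i=4, j=5: x = 4·8 + 5 = 37.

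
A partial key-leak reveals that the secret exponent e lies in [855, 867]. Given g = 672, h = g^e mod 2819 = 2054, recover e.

860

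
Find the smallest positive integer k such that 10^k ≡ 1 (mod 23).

22

The order of 10 must divide p − 1 = 22 = 2 · 11.
Divisors: 1, 2, 11, 22.
Check each in increasing order: 10^1 ≡ 10;  10^2 ≡ 8;  10^11 ≡ 22;  10^22 ≡ 1.
Smallest exponent giving 1 is 22.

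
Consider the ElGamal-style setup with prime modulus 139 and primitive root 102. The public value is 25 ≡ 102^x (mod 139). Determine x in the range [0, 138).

Baby-step giant-step with m = ceil(sqrt(138)) = 12.
Baby table (102^j mod 139 for j=0..11):
  0:1  1:102  2:118  3:82  4:24  5:85  6:52  7:22
  8:20  9:94  10:136  11:111
Giant step factor: 102^(-12) ≡ 64 (mod 139).
Scan 25·64^i mod 139 for i = 0, 1, …:
  i=0: 25   i=1: 71   i=2: 96   i=3: 28
  i=4: 124   i=5: 13   i=6: 137   i=7: 11
  i=8: 9   i=9: 20
Match at i=9, j=8: x = 9·12 + 8 = 116.

116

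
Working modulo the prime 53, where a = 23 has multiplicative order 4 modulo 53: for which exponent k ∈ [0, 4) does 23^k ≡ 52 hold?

Successive powers of 23 modulo 53:
  23^0=1  23^1=23  23^2=52
So 23^2 ≡ 52 (mod 53), giving k = 2.

2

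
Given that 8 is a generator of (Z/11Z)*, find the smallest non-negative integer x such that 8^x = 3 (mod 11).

6

Successive powers of 8 modulo 11:
  8^0=1  8^1=8  8^2=9  8^3=6  8^4=4  8^5=10
  8^6=3
So 8^6 ≡ 3 (mod 11), giving x = 6.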